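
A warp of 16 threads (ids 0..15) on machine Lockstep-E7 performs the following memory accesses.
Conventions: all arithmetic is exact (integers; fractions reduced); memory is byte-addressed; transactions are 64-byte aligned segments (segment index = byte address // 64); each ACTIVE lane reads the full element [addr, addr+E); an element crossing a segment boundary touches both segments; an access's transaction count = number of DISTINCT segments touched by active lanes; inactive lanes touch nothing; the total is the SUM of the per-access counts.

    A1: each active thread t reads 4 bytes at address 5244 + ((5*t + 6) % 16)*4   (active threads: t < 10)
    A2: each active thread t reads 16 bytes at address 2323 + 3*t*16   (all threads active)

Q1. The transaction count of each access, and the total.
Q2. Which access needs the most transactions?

A1: 2 transactions
A2: 12 transactions

Answer: 2,12; total 14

Answer: A2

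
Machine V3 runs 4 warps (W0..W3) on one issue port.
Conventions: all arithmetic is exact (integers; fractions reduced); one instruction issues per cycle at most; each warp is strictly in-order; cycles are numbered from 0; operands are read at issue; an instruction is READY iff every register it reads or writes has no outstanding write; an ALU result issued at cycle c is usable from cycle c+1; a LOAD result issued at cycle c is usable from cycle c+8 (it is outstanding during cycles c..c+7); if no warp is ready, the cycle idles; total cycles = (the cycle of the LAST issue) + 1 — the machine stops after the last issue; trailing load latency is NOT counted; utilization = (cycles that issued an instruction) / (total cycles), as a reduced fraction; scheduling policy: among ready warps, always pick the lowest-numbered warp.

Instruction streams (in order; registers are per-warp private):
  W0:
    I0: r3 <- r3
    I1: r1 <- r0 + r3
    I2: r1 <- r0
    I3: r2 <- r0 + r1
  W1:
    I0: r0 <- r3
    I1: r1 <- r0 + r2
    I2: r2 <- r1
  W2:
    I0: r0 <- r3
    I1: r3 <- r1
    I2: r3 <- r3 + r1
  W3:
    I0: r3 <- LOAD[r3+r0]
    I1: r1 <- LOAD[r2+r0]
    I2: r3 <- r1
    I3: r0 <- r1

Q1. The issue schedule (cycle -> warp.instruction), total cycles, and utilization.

cycle 0: W0.I0
cycle 1: W0.I1
cycle 2: W0.I2
cycle 3: W0.I3
cycle 4: W1.I0
cycle 5: W1.I1
cycle 6: W1.I2
cycle 7: W2.I0
cycle 8: W2.I1
cycle 9: W2.I2
cycle 10: W3.I0
cycle 11: W3.I1
cycle 12: idle
cycle 13: idle
cycle 14: idle
cycle 15: idle
cycle 16: idle
cycle 17: idle
cycle 18: idle
cycle 19: W3.I2
cycle 20: W3.I3

Answer: 21 cycles, utilization 2/3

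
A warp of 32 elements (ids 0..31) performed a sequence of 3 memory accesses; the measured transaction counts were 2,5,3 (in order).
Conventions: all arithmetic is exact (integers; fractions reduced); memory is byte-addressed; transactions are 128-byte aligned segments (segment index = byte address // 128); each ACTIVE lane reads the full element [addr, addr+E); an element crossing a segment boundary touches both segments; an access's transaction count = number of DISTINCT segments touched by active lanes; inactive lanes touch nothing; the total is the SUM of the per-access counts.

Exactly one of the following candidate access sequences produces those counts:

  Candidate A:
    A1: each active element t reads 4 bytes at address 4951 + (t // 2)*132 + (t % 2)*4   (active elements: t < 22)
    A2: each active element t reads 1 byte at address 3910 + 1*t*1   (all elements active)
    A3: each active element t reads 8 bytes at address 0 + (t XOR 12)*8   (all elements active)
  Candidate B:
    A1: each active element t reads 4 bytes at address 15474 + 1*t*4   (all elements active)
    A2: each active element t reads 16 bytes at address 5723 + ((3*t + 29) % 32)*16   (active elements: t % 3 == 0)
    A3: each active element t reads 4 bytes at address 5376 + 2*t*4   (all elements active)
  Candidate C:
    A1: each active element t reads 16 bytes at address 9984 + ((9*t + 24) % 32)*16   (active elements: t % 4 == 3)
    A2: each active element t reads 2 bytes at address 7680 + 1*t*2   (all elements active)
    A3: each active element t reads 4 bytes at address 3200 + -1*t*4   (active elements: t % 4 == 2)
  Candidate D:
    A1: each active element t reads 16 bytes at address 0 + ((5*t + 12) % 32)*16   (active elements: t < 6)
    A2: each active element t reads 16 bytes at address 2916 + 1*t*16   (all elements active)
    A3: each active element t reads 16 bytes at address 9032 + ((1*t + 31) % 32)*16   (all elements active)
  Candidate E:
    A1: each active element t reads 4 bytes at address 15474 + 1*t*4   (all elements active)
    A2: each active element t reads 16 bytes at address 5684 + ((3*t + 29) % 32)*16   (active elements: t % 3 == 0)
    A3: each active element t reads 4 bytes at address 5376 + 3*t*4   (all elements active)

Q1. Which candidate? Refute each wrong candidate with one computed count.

A: A1 gives 12 transactions, not 2
B: A3 gives 2 transactions, not 3
C: A1 gives 4 transactions, not 2
D: A1 gives 4 transactions, not 2
E: all counts match (2,5,3)

Answer: E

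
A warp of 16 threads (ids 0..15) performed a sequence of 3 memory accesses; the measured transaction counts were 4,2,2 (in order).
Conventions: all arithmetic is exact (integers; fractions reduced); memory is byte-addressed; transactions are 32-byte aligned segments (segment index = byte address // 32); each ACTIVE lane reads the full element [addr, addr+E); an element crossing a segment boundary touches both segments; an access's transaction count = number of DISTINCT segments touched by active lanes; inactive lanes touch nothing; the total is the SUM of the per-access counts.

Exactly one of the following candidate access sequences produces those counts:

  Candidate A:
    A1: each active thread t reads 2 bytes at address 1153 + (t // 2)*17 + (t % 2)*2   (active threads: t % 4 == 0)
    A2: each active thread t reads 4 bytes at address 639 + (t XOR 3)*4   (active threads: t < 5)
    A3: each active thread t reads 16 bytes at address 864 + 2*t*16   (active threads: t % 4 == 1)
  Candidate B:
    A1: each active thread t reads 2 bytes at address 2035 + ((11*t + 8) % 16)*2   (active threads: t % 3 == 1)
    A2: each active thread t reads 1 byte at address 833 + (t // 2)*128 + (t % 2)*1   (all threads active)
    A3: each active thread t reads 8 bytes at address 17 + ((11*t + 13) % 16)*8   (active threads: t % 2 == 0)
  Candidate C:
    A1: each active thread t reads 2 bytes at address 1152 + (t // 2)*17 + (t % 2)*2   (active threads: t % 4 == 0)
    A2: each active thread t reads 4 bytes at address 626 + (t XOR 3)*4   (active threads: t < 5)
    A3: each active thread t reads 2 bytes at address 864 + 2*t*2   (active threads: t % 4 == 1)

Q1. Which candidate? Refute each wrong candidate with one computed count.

A: A3 gives 4 transactions, not 2
B: A1 gives 2 transactions, not 4
C: all counts match (4,2,2)

Answer: C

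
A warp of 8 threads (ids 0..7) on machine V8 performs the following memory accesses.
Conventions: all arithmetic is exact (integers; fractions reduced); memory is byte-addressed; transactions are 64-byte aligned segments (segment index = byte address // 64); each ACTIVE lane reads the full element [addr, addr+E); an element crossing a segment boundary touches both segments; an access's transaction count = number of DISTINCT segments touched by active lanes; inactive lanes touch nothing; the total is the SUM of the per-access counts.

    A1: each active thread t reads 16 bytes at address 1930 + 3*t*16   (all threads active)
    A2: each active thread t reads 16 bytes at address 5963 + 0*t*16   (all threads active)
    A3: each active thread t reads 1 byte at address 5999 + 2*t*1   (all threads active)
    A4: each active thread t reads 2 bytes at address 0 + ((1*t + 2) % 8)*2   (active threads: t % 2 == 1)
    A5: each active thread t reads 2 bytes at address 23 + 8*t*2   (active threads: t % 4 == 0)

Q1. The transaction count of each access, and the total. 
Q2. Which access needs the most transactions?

A1: 6 transactions
A2: 1 transaction
A3: 1 transaction
A4: 1 transaction
A5: 2 transactions

Answer: 6,1,1,1,2; total 11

Answer: A1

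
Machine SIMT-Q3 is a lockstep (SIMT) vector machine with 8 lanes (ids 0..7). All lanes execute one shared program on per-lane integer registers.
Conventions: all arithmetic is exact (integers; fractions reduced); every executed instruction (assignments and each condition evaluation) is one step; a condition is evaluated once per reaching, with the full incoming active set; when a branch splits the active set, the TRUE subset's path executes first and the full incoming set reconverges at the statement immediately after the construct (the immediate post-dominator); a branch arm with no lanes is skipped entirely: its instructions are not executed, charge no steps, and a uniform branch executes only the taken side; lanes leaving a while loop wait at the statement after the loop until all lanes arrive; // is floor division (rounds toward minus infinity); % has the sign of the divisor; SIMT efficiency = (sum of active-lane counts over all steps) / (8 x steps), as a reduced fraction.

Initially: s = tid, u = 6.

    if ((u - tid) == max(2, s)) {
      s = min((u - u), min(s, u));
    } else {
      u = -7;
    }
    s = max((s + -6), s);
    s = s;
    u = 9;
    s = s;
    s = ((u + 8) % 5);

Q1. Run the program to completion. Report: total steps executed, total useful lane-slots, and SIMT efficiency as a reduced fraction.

Answer: 8 steps, 56 useful, 7/8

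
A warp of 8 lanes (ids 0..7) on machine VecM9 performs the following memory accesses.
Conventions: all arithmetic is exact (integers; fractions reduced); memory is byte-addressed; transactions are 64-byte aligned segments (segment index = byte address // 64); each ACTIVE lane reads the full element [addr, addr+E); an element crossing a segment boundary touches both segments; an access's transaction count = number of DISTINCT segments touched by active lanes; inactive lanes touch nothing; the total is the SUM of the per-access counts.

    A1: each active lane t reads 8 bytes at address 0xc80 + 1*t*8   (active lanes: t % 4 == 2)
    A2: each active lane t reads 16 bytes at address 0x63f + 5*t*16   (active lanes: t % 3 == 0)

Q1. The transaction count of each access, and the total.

A1: 1 transaction
A2: 4 transactions

Answer: 1,4; total 5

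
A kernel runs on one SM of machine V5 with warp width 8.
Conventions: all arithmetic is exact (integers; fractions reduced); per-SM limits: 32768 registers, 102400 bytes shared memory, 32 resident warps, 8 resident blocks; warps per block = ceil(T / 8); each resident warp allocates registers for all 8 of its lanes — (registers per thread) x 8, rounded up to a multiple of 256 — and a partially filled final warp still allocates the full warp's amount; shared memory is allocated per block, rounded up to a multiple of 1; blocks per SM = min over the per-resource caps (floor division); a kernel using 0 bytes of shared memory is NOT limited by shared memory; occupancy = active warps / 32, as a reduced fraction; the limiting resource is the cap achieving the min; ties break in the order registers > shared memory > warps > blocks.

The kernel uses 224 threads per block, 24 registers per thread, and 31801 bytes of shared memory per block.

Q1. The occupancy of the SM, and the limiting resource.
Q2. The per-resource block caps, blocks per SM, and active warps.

Answer: occupancy 7/8, limited by warps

registers: 4 blocks
shared memory: 3 blocks
warps: 1 block
blocks: 8 blocks

Answer: 1 block, 28 active warps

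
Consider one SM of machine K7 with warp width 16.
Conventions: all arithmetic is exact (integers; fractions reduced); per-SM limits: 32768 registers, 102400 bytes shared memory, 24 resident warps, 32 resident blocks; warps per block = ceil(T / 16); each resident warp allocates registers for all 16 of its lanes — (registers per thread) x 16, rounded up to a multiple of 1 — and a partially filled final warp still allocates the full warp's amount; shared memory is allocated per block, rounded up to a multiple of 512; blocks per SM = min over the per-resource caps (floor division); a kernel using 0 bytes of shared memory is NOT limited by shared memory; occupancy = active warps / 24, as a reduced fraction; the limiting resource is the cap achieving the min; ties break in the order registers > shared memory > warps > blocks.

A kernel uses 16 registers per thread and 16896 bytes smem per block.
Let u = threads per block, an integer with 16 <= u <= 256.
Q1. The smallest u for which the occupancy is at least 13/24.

Answer: u = 33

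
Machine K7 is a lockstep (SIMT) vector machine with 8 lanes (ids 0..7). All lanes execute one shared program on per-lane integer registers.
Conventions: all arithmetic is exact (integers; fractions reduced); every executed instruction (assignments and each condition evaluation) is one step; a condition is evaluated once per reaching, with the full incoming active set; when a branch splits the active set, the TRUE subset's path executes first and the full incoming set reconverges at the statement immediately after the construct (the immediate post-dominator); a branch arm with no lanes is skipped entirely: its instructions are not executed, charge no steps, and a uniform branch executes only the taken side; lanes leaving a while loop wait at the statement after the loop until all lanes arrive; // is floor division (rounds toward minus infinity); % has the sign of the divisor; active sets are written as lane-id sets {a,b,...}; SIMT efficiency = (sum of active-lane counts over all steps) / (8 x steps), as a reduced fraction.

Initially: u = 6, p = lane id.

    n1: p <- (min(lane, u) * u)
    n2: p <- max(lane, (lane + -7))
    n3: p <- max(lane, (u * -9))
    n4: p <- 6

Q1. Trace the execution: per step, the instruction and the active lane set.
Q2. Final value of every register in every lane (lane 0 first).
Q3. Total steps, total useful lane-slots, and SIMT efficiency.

step 0: p <- (min(lane, u) * u)      {0,1,2,3,4,5,6,7}
step 1: p <- max(lane, (lane + -7))  {0,1,2,3,4,5,6,7}
step 2: p <- max(lane, (u * -9))     {0,1,2,3,4,5,6,7}
step 3: p <- 6                       {0,1,2,3,4,5,6,7}

Answer: 4 steps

u: 6,6,6,6,6,6,6,6
p: 6,6,6,6,6,6,6,6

steps = 4; useful = 32; efficiency = 32/32 = 1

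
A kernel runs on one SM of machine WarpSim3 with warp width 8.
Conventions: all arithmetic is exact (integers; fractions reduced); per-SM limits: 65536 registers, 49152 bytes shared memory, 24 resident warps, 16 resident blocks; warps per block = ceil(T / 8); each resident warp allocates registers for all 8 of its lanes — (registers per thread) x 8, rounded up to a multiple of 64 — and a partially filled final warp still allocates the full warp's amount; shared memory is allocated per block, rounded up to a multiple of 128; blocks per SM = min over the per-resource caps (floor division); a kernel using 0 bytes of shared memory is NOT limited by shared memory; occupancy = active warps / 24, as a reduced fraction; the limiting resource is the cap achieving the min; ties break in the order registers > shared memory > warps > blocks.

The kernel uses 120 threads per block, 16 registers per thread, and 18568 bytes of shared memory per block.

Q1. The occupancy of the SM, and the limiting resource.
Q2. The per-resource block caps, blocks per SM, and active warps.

Answer: occupancy 5/8, limited by warps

registers: 34 blocks
shared memory: 2 blocks
warps: 1 block
blocks: 16 blocks

Answer: 1 block, 15 active warps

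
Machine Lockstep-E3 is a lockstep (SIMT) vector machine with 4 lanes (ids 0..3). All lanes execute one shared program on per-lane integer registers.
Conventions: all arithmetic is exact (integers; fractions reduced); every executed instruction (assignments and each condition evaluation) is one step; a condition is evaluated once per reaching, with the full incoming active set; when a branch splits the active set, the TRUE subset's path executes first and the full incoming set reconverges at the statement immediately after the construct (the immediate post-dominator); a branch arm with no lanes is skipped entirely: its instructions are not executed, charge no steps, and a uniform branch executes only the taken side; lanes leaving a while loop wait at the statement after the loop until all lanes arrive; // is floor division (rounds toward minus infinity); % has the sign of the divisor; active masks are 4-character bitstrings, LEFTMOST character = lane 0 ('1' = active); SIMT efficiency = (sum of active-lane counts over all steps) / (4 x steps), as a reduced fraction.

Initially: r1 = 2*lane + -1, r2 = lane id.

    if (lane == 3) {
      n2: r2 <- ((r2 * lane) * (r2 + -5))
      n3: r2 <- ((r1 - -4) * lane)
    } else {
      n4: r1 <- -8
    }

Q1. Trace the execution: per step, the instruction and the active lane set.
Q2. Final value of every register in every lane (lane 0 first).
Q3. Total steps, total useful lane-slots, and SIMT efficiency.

step 0: eval (lane == 3)             1111
step 1: r2 <- ((r2 * lane) * (r2 + -5)) 0001
step 2: r2 <- ((r1 - -4) * lane)     0001
step 3: r1 <- -8                     1110

Answer: 4 steps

r1: -8,-8,-8,5
r2: 0,1,2,27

steps = 4; useful = 9; efficiency = 9/16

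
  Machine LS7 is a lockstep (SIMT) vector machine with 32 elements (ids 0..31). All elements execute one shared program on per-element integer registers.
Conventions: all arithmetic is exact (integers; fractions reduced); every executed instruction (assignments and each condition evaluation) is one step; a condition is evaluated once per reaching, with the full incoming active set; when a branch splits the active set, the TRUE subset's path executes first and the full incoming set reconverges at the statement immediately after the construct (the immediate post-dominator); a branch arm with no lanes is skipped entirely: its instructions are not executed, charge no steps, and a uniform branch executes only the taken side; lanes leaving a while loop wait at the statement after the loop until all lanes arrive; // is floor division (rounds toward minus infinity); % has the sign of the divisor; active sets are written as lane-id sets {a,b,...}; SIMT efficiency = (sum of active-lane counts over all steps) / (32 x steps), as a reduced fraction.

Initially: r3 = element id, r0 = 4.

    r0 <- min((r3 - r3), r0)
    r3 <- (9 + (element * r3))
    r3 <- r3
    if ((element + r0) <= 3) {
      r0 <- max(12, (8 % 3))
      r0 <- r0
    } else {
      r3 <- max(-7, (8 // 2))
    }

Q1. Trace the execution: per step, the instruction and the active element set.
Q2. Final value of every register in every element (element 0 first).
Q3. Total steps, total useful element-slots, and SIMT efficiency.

step 0: r0 <- min((r3 - r3), r0)     {0,1,2,3,4,5,6,7,8,9,10,11,12,13,14,15,16,17,18,19,20,21,22,23,24,25,26,27,28,29,30,31}
step 1: r3 <- (9 + (element * r3))   {0,1,2,3,4,5,6,7,8,9,10,11,12,13,14,15,16,17,18,19,20,21,22,23,24,25,26,27,28,29,30,31}
step 2: r3 <- r3                     {0,1,2,3,4,5,6,7,8,9,10,11,12,13,14,15,16,17,18,19,20,21,22,23,24,25,26,27,28,29,30,31}
step 3: eval ((element + r0) <= 3)   {0,1,2,3,4,5,6,7,8,9,10,11,12,13,14,15,16,17,18,19,20,21,22,23,24,25,26,27,28,29,30,31}
step 4: r0 <- max(12, (8 % 3))       {0,1,2,3}
step 5: r0 <- r0                     {0,1,2,3}
step 6: r3 <- max(-7, (8 // 2))      {4,5,6,7,8,9,10,11,12,13,14,15,16,17,18,19,20,21,22,23,24,25,26,27,28,29,30,31}

Answer: 7 steps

r3: 9,10,13,18,4,4,4,4,4,4,4,4,4,4,4,4,4,4,4,4,4,4,4,4,4,4,4,4,4,4,4,4
r0: 12,12,12,12,0,0,0,0,0,0,0,0,0,0,0,0,0,0,0,0,0,0,0,0,0,0,0,0,0,0,0,0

steps = 7; useful = 164; efficiency = 164/224 = 41/56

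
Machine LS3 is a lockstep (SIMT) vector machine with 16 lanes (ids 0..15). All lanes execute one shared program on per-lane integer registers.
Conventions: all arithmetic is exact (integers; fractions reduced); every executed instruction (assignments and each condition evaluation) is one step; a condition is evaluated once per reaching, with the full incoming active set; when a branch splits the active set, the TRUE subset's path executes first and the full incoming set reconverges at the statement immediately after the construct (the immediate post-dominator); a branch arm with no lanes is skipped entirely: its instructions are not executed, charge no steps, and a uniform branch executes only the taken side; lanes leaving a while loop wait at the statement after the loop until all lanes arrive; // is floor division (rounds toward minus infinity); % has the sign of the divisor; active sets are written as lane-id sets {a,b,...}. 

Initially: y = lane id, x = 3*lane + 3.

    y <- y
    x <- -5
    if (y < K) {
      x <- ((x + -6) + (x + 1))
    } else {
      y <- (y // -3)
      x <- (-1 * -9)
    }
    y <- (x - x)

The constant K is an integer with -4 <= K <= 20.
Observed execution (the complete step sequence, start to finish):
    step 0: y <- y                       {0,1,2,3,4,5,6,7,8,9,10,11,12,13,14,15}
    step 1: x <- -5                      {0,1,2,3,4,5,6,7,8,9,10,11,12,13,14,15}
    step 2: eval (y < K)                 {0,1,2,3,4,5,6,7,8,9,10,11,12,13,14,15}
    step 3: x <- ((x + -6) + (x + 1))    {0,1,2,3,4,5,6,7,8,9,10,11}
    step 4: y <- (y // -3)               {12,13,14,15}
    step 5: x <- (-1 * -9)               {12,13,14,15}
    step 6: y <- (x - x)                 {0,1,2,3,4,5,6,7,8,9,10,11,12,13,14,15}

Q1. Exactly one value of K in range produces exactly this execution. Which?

Answer: K = 12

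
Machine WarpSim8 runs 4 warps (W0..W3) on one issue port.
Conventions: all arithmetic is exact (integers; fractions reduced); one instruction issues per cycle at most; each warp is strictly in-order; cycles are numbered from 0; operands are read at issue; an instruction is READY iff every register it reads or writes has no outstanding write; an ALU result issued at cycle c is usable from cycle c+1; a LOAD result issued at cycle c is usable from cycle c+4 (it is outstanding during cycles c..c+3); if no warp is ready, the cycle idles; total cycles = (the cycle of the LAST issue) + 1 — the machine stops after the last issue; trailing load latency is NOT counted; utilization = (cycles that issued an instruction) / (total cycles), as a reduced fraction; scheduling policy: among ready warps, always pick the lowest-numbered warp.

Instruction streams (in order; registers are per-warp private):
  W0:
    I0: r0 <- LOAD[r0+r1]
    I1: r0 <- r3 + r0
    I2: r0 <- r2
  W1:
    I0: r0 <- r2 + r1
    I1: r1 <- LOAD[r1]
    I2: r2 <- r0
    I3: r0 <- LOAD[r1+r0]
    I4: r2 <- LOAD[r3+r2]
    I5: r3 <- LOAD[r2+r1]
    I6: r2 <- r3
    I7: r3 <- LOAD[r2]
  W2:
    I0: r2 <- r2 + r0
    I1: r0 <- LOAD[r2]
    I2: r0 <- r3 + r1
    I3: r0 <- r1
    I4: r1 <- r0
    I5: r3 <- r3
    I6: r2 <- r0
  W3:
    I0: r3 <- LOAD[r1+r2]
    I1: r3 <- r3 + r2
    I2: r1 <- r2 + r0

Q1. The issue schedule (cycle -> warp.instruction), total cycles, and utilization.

cycle 0: W0.I0
cycle 1: W1.I0
cycle 2: W1.I1
cycle 3: W1.I2
cycle 4: W0.I1
cycle 5: W0.I2
cycle 6: W1.I3
cycle 7: W1.I4
cycle 8: W2.I0
cycle 9: W2.I1
cycle 10: W3.I0
cycle 11: W1.I5
cycle 12: idle
cycle 13: W2.I2
cycle 14: W2.I3
cycle 15: W1.I6
cycle 16: W1.I7
cycle 17: W2.I4
cycle 18: W2.I5
cycle 19: W2.I6
cycle 20: W3.I1
cycle 21: W3.I2

Answer: 22 cycles, utilization 21/22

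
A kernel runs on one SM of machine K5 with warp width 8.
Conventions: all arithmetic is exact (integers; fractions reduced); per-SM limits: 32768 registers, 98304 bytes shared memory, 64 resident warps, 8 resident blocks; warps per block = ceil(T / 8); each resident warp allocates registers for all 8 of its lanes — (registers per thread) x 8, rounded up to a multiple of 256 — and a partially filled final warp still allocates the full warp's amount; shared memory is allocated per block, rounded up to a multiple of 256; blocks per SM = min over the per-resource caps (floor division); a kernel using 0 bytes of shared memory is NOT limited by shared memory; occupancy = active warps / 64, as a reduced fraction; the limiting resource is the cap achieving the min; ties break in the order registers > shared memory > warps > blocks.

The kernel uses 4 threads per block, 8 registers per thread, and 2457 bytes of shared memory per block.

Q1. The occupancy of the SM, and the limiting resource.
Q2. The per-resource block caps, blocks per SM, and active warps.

Answer: occupancy 1/8, limited by blocks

registers: 128 blocks
shared memory: 38 blocks
warps: 64 blocks
blocks: 8 blocks

Answer: 8 blocks, 8 active warps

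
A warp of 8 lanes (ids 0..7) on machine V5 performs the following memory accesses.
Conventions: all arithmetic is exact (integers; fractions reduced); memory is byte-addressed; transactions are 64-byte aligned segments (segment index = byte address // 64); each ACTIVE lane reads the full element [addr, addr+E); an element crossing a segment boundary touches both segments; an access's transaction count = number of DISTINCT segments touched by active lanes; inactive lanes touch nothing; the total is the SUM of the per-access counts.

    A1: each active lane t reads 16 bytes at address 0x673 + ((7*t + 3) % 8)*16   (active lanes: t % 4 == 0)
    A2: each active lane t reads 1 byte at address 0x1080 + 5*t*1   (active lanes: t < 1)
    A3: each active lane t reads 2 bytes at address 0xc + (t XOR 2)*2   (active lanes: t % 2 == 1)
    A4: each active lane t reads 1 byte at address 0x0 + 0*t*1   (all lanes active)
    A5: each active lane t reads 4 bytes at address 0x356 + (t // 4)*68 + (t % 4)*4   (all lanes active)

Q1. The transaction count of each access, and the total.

A1: 2 transactions
A2: 1 transaction
A3: 1 transaction
A4: 1 transaction
A5: 2 transactions

Answer: 2,1,1,1,2; total 7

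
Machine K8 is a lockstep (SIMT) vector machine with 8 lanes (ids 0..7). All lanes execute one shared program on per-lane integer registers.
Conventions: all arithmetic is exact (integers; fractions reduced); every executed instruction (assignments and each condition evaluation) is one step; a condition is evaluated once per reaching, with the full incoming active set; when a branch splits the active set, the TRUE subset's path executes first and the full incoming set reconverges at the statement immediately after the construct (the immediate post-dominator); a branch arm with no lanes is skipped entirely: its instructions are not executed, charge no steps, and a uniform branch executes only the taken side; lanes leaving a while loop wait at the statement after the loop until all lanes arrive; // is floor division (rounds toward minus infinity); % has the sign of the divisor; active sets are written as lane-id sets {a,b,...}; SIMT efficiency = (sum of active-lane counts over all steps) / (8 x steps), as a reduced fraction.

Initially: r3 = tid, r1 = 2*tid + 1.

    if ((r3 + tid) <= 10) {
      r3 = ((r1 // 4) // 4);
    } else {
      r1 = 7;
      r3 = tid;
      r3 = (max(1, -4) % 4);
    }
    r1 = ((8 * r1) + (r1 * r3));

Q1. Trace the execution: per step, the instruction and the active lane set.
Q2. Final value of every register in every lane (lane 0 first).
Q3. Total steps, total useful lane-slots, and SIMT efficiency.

step 0: eval ((r3 + tid) <= 10)      {0,1,2,3,4,5,6,7}
step 1: r3 <- ((r1 // 4) // 4)       {0,1,2,3,4,5}
step 2: r1 <- 7                      {6,7}
step 3: r3 <- tid                    {6,7}
step 4: r3 <- (max(1, -4) % 4)       {6,7}
step 5: r1 <- ((8 * r1) + (r1 * r3)) {0,1,2,3,4,5,6,7}

Answer: 6 steps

r3: 0,0,0,0,0,0,1,1
r1: 8,24,40,56,72,88,63,63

steps = 6; useful = 28; efficiency = 28/48 = 7/12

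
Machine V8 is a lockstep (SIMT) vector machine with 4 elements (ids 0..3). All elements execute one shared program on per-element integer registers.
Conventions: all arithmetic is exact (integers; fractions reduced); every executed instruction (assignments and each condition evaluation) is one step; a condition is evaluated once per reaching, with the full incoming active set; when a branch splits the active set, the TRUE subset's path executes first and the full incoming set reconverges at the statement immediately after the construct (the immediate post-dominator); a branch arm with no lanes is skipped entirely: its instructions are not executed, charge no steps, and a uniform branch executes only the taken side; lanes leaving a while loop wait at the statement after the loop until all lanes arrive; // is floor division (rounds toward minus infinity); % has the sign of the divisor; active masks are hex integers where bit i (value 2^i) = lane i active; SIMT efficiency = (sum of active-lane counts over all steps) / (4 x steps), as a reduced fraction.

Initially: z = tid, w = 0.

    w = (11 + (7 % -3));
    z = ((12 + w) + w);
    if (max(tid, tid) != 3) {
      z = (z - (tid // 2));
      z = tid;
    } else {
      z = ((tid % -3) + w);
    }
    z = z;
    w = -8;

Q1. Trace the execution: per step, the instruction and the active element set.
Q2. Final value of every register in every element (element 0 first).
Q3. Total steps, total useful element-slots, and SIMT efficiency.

step 0: w <- (11 + (7 % -3))         0xf
step 1: z <- ((12 + w) + w)          0xf
step 2: eval (max(tid, tid) != 3)    0xf
step 3: z <- (z - (tid // 2))        0x7
step 4: z <- tid                     0x7
step 5: z <- ((tid % -3) + w)        0x8
step 6: z <- z                       0xf
step 7: w <- -8                      0xf

Answer: 8 steps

z: 0,1,2,9
w: -8,-8,-8,-8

steps = 8; useful = 27; efficiency = 27/32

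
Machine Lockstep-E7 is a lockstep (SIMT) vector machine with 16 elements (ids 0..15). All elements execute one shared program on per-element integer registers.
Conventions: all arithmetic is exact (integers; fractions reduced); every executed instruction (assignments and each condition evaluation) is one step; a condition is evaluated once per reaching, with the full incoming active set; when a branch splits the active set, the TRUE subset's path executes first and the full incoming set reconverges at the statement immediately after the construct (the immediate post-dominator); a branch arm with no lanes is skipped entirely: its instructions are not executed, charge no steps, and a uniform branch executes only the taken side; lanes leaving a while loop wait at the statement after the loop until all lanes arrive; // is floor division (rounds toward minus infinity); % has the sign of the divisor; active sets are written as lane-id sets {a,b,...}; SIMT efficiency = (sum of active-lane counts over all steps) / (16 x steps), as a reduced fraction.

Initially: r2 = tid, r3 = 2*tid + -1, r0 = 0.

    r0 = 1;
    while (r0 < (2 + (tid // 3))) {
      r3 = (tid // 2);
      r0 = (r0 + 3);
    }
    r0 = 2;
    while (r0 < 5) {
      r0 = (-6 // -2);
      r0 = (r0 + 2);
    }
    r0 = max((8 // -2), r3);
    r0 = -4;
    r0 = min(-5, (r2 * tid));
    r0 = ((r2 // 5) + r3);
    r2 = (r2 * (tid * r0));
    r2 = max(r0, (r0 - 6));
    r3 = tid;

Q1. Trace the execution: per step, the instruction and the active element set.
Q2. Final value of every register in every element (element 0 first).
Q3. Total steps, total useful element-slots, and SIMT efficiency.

step 0: r0 <- 1                      {0,1,2,3,4,5,6,7,8,9,10,11,12,13,14,15}
step 1: eval (r0 < (2 + (tid // 3))) {0,1,2,3,4,5,6,7,8,9,10,11,12,13,14,15}
step 2: r3 <- (tid // 2)             {0,1,2,3,4,5,6,7,8,9,10,11,12,13,14,15}
step 3: r0 <- (r0 + 3)               {0,1,2,3,4,5,6,7,8,9,10,11,12,13,14,15}
step 4: eval (r0 < (2 + (tid // 3))) {0,1,2,3,4,5,6,7,8,9,10,11,12,13,14,15}
step 5: r3 <- (tid // 2)             {9,10,11,12,13,14,15}
step 6: r0 <- (r0 + 3)               {9,10,11,12,13,14,15}
step 7: eval (r0 < (2 + (tid // 3))) {9,10,11,12,13,14,15}
step 8: r0 <- 2                      {0,1,2,3,4,5,6,7,8,9,10,11,12,13,14,15}
step 9: eval (r0 < 5)                {0,1,2,3,4,5,6,7,8,9,10,11,12,13,14,15}
step 10: r0 <- (-6 // -2)             {0,1,2,3,4,5,6,7,8,9,10,11,12,13,14,15}
step 11: r0 <- (r0 + 2)               {0,1,2,3,4,5,6,7,8,9,10,11,12,13,14,15}
step 12: eval (r0 < 5)                {0,1,2,3,4,5,6,7,8,9,10,11,12,13,14,15}
step 13: r0 <- max((8 // -2), r3)     {0,1,2,3,4,5,6,7,8,9,10,11,12,13,14,15}
step 14: r0 <- -4                     {0,1,2,3,4,5,6,7,8,9,10,11,12,13,14,15}
step 15: r0 <- min(-5, (r2 * tid))    {0,1,2,3,4,5,6,7,8,9,10,11,12,13,14,15}
step 16: r0 <- ((r2 // 5) + r3)       {0,1,2,3,4,5,6,7,8,9,10,11,12,13,14,15}
step 17: r2 <- (r2 * (tid * r0))      {0,1,2,3,4,5,6,7,8,9,10,11,12,13,14,15}
step 18: r2 <- max(r0, (r0 - 6))      {0,1,2,3,4,5,6,7,8,9,10,11,12,13,14,15}
step 19: r3 <- tid                    {0,1,2,3,4,5,6,7,8,9,10,11,12,13,14,15}

Answer: 20 steps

r2: 0,0,1,1,2,3,4,4,5,5,7,7,8,8,9,10
r3: 0,1,2,3,4,5,6,7,8,9,10,11,12,13,14,15
r0: 0,0,1,1,2,3,4,4,5,5,7,7,8,8,9,10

steps = 20; useful = 293; efficiency = 293/320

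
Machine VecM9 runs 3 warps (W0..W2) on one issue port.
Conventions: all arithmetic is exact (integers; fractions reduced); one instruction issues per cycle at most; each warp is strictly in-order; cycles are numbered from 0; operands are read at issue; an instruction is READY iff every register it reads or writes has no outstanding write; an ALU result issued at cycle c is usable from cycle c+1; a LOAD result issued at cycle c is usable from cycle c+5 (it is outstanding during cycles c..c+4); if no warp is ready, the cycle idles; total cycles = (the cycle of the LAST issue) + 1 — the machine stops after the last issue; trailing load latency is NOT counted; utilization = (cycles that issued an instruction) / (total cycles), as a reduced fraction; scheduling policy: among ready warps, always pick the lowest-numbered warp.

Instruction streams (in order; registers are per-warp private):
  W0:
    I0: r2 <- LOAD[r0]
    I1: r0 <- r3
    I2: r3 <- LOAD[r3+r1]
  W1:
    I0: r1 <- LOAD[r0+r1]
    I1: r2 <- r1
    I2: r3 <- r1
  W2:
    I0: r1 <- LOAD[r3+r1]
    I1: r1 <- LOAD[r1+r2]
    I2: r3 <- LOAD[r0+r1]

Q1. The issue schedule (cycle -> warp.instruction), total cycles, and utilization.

cycle 0: W0.I0
cycle 1: W0.I1
cycle 2: W0.I2
cycle 3: W1.I0
cycle 4: W2.I0
cycle 5: idle
cycle 6: idle
cycle 7: idle
cycle 8: W1.I1
cycle 9: W1.I2
cycle 10: W2.I1
cycle 11: idle
cycle 12: idle
cycle 13: idle
cycle 14: idle
cycle 15: W2.I2

Answer: 16 cycles, utilization 9/16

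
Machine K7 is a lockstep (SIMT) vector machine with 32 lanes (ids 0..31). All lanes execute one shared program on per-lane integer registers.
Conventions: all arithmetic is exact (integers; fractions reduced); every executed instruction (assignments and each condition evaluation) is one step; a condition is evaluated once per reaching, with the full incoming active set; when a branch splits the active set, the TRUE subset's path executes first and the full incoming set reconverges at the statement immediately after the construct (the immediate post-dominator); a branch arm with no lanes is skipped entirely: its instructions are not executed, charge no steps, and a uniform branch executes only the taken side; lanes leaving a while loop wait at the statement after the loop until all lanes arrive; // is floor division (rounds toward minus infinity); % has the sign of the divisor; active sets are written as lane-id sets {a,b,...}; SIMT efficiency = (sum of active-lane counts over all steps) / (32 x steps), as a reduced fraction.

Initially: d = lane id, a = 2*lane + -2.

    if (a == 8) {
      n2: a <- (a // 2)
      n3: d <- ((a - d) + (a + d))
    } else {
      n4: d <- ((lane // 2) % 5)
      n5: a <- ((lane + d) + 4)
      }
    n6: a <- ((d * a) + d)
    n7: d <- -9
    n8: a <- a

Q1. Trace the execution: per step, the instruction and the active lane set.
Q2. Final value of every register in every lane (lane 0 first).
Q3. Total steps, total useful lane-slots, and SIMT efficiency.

step 0: eval (a == 8)                {0,1,2,3,4,5,6,7,8,9,10,11,12,13,14,15,16,17,18,19,20,21,22,23,24,25,26,27,28,29,30,31}
step 1: a <- (a // 2)                {5}
step 2: d <- ((a - d) + (a + d))     {5}
step 3: d <- ((lane // 2) % 5)       {0,1,2,3,4,6,7,8,9,10,11,12,13,14,15,16,17,18,19,20,21,22,23,24,25,26,27,28,29,30,31}
step 4: a <- ((lane + d) + 4)        {0,1,2,3,4,6,7,8,9,10,11,12,13,14,15,16,17,18,19,20,21,22,23,24,25,26,27,28,29,30,31}
step 5: a <- ((d * a) + d)           {0,1,2,3,4,5,6,7,8,9,10,11,12,13,14,15,16,17,18,19,20,21,22,23,24,25,26,27,28,29,30,31}
step 6: d <- -9                      {0,1,2,3,4,5,6,7,8,9,10,11,12,13,14,15,16,17,18,19,20,21,22,23,24,25,26,27,28,29,30,31}
step 7: a <- a                       {0,1,2,3,4,5,6,7,8,9,10,11,12,13,14,15,16,17,18,19,20,21,22,23,24,25,26,27,28,29,30,31}

Answer: 8 steps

d: -9,-9,-9,-9,-9,-9,-9,-9,-9,-9,-9,-9,-9,-9,-9,-9,-9,-9,-9,-9,-9,-9,-9,-9,-9,-9,-9,-9,-9,-9,-9,-9
a: 0,0,8,9,22,40,42,45,68,72,0,0,18,19,42,44,72,75,108,112,0,0,28,29,62,64,102,105,148,152,0,0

steps = 8; useful = 192; efficiency = 192/256 = 3/4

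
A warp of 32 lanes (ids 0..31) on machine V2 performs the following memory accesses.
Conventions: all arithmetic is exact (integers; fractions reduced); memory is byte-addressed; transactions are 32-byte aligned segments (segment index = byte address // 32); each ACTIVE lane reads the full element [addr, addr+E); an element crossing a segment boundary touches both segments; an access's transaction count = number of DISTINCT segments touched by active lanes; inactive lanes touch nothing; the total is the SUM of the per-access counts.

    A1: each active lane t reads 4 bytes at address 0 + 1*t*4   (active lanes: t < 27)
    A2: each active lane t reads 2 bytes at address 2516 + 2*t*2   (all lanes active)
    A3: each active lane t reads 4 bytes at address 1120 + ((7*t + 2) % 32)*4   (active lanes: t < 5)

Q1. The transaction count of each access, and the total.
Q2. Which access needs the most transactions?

A1: 4 transactions
A2: 5 transactions
A3: 4 transactions

Answer: 4,5,4; total 13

Answer: A2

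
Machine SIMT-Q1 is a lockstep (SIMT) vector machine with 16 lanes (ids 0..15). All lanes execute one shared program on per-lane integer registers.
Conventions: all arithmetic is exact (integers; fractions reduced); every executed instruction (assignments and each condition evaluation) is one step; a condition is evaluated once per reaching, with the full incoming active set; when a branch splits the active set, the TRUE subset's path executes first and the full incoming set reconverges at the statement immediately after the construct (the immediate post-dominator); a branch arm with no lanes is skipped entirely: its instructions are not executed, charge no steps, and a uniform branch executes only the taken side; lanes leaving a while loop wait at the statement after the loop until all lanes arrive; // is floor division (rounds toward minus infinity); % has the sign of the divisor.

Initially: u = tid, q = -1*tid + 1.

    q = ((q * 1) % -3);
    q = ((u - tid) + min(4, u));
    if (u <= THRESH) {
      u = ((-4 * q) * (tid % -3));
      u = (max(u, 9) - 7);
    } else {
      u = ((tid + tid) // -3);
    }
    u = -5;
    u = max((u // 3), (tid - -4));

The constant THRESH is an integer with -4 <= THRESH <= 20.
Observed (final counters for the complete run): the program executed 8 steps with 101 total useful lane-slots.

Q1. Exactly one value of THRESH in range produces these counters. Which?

Answer: THRESH = 4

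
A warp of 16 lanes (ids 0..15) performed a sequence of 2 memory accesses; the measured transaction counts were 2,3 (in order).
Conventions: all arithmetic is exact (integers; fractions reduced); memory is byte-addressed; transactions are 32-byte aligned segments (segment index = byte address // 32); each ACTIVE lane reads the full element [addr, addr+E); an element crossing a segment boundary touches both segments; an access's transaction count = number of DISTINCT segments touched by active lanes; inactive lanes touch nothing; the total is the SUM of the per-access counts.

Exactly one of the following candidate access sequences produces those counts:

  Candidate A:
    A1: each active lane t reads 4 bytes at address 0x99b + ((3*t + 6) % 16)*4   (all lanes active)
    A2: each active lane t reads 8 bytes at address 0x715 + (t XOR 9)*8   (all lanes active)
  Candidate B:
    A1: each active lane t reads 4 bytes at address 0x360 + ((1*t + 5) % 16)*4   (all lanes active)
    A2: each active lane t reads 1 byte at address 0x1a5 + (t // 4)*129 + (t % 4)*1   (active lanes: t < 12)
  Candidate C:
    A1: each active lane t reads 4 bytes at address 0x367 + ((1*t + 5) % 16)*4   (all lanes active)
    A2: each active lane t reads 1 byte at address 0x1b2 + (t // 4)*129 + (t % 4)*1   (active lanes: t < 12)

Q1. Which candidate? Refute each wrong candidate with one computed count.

A: A1 gives 3 transactions, not 2
C: A1 gives 3 transactions, not 2
B: all counts match (2,3)

Answer: B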